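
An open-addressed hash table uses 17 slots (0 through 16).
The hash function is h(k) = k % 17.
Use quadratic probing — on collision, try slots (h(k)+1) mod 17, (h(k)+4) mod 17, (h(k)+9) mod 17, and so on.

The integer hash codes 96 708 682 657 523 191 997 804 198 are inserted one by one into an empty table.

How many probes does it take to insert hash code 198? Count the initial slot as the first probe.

96 hashes to 11; slot 11 is free → place at 11.
708 hashes to 11; 11 taken → place at 12.
682 hashes to 2; slot 2 is free → place at 2.
657 hashes to 11; 11,12 taken → place at 15.
523 hashes to 13; slot 13 is free → place at 13.
191 hashes to 4; slot 4 is free → place at 4.
997 hashes to 11; 11,12,15 taken → place at 3.
804 hashes to 5; slot 5 is free → place at 5.
198 hashes to 11; 11,12,15,3 taken → place at 10.
Table: [-, -, 682, 997, 191, 804, -, -, -, -, 198, 96, 708, 523, -, 657, -]

5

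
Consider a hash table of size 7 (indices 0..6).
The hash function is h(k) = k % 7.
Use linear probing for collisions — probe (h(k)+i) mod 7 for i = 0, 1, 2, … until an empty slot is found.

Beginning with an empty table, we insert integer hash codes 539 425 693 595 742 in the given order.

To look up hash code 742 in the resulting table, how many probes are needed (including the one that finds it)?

539: h=0 -> slot 0
425: h=5 -> slot 5
693: h=0, probe 0,1 -> slot 1
595: h=0, probe 0,1,2 -> slot 2
742: h=0, probe 0,1,2,3 -> slot 3
Table: [539, 693, 595, 742, -, 425, -]
Lookup 742: h=0, probe 0,1,2,3 → found at 3.

4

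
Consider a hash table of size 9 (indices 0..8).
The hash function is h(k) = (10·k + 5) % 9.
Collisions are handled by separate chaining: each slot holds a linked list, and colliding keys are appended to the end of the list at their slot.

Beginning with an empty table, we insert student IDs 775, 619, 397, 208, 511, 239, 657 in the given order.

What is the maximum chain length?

3

Insert 775: h=6, bucket 6 empty -> new chain.
Insert 619: h=3, bucket 3 empty -> new chain.
Insert 397: h=6, bucket 6 nonempty -> append to chain.
Insert 208: h=6, bucket 6 nonempty -> append to chain.
Insert 511: h=3, bucket 3 nonempty -> append to chain.
Insert 239: h=1, bucket 1 empty -> new chain.
Insert 657: h=5, bucket 5 empty -> new chain.
Final buckets:
0: —
1: 239
2: —
3: 619 -> 511
4: —
5: 657
6: 775 -> 397 -> 208
7: —
8: —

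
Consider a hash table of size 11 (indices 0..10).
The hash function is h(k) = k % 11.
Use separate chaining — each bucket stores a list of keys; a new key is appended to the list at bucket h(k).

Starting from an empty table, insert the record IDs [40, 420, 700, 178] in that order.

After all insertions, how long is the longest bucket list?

2

Insert 40: h=7, bucket 7 empty → new chain.
Insert 420: h=2, bucket 2 empty → new chain.
Insert 700: h=7, bucket 7 nonempty → append to chain.
Insert 178: h=2, bucket 2 nonempty → append to chain.
Final buckets:
0: -
1: -
2: 420 -> 178
3: -
4: -
5: -
6: -
7: 40 -> 700
8: -
9: -
10: -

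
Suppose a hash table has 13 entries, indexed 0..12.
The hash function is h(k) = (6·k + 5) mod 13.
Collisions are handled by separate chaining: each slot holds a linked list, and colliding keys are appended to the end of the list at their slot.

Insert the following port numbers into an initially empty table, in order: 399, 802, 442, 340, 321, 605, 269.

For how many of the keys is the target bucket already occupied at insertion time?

3

399 → bucket 7
802 → bucket 7 (collision)
442 → bucket 5
340 → bucket 4
321 → bucket 7 (collision)
605 → bucket 8
269 → bucket 7 (collision)
Final buckets:
0: -
1: -
2: -
3: -
4: 340
5: 442
6: -
7: 399 -> 802 -> 321 -> 269
8: 605
9: -
10: -
11: -
12: -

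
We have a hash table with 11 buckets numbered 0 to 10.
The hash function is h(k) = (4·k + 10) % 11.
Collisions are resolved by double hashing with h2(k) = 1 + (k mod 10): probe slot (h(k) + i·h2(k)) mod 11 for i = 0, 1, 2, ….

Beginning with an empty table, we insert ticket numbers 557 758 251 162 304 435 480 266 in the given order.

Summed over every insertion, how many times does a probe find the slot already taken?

4

557: h=5 → slot 5
758: h=6 → slot 6
251: h=2 → slot 2
162: h=9 → slot 9
304: h=5, h2=5, probe 5,10 → slot 10
435: h=1 → slot 1
480: h=5, h2=1, probe 5,6,7 → slot 7
266: h=7, h2=7, probe 7,3 → slot 3
Table: [∅, 435, 251, 266, ∅, 557, 758, 480, ∅, 162, 304]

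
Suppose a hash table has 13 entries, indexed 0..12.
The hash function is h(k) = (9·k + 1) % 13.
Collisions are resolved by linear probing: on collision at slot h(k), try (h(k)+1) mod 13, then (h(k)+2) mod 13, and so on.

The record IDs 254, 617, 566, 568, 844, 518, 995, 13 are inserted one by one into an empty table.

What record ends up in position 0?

566

254 hashes to 12; slot 12 is free → place at 12.
617 hashes to 3; slot 3 is free → place at 3.
566 hashes to 12; 12 taken → place at 0.
568 hashes to 4; slot 4 is free → place at 4.
844 hashes to 5; slot 5 is free → place at 5.
518 hashes to 9; slot 9 is free → place at 9.
995 hashes to 12; 12,0 taken → place at 1.
13 hashes to 1; 1 taken → place at 2.
Table: [566, 995, 13, 617, 568, 844, —, —, —, 518, —, —, 254]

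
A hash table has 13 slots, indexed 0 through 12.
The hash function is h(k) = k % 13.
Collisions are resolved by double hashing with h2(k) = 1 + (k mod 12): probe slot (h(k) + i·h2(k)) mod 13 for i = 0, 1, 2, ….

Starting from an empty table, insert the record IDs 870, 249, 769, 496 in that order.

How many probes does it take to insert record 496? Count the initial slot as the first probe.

2

870 hashes to 12; slot 12 is free → place at 12.
249 hashes to 2; slot 2 is free → place at 2.
769 hashes to 2, h2=2; 2 taken → place at 4.
496 hashes to 2, h2=5; 2 taken → place at 7.
Table: [—, —, 249, —, 769, —, —, 496, —, —, —, —, 870]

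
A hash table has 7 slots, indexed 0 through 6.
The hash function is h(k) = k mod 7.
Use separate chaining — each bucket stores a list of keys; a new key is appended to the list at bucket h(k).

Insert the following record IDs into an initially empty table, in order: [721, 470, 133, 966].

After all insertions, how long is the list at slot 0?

Insert 721: h=0, bucket 0 empty → new chain.
Insert 470: h=1, bucket 1 empty → new chain.
Insert 133: h=0, bucket 0 nonempty → append to chain.
Insert 966: h=0, bucket 0 nonempty → append to chain.
Final buckets:
0: 721 -> 133 -> 966
1: 470
2: .
3: .
4: .
5: .
6: .

3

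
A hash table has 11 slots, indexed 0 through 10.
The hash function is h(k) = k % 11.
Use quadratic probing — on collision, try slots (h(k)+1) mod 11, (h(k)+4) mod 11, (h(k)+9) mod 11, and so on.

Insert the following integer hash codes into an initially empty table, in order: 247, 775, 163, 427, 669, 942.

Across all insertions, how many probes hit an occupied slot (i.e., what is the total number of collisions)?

4

247: h=5 => slot 5
775: h=5, probe 5,6 => slot 6
163: h=9 => slot 9
427: h=9, probe 9,10 => slot 10
669: h=9, probe 9,10,2 => slot 2
942: h=7 => slot 7
Table: [-, -, 669, -, -, 247, 775, 942, -, 163, 427]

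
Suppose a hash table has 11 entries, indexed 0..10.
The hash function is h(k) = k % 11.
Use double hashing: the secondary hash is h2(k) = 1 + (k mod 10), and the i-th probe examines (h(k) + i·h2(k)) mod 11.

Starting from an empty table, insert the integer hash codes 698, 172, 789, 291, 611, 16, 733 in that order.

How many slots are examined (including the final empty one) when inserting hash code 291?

698: h=5 -> slot 5
172: h=7 -> slot 7
789: h=8 -> slot 8
291: h=5, h2=2, probe 5,7,9 -> slot 9
611: h=6 -> slot 6
16: h=5, h2=7, probe 5,1 -> slot 1
733: h=7, h2=4, probe 7,0 -> slot 0
Table: [733, 16, ∅, ∅, ∅, 698, 611, 172, 789, 291, ∅]

3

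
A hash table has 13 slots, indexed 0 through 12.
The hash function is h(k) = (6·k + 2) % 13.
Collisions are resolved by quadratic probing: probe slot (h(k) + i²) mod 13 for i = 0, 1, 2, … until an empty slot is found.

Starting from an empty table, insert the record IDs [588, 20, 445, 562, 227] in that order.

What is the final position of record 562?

588 hashes to 7; slot 7 is free → place at 7.
20 hashes to 5; slot 5 is free → place at 5.
445 hashes to 7; 7 taken → place at 8.
562 hashes to 7; 7,8 taken → place at 11.
227 hashes to 12; slot 12 is free → place at 12.
Table: [-, -, -, -, -, 20, -, 588, 445, -, -, 562, 227]

11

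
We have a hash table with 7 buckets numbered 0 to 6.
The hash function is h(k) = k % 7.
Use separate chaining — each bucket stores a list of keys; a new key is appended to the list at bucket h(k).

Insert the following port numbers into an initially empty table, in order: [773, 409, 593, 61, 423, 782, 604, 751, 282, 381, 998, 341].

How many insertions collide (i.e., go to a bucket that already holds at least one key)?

8

773 → bucket 3
409 → bucket 3 (collision)
593 → bucket 5
61 → bucket 5 (collision)
423 → bucket 3 (collision)
782 → bucket 5 (collision)
604 → bucket 2
751 → bucket 2 (collision)
282 → bucket 2 (collision)
381 → bucket 3 (collision)
998 → bucket 4
341 → bucket 5 (collision)
Final buckets:
0: -
1: -
2: 604 -> 751 -> 282
3: 773 -> 409 -> 423 -> 381
4: 998
5: 593 -> 61 -> 782 -> 341
6: -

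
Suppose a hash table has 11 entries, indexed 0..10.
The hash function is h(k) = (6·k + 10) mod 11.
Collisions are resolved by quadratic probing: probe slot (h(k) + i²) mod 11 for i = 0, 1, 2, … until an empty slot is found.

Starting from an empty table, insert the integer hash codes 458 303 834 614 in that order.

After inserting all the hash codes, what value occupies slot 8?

Insert 458: h=8, slot 8 empty -> index 8.
Insert 303: h=2, slot 2 empty -> index 2.
Insert 834: h=9, slot 9 empty -> index 9.
Insert 614: h=9, slot 9 occupied -> index 10.
Table: [∅, ∅, 303, ∅, ∅, ∅, ∅, ∅, 458, 834, 614]

458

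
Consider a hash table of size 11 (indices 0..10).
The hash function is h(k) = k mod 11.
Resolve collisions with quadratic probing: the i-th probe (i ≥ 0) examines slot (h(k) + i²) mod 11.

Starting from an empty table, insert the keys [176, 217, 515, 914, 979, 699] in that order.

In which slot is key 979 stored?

4

176 hashes to 0; slot 0 is free -> place at 0.
217 hashes to 8; slot 8 is free -> place at 8.
515 hashes to 9; slot 9 is free -> place at 9.
914 hashes to 1; slot 1 is free -> place at 1.
979 hashes to 0; 0,1 taken -> place at 4.
699 hashes to 6; slot 6 is free -> place at 6.
Table: [176, 914, —, —, 979, —, 699, —, 217, 515, —]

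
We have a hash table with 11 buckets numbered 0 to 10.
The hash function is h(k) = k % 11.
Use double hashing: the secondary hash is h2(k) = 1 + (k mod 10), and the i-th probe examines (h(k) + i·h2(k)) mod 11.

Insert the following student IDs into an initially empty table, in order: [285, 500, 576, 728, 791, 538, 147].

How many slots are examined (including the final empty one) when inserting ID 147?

285 hashes to 10; slot 10 is free => place at 10.
500 hashes to 5; slot 5 is free => place at 5.
576 hashes to 4; slot 4 is free => place at 4.
728 hashes to 2; slot 2 is free => place at 2.
791 hashes to 10, h2=2; 10 taken => place at 1.
538 hashes to 10, h2=9; 10 taken => place at 8.
147 hashes to 4, h2=8; 4,1 taken => place at 9.
Table: [-, 791, 728, -, 576, 500, -, -, 538, 147, 285]

3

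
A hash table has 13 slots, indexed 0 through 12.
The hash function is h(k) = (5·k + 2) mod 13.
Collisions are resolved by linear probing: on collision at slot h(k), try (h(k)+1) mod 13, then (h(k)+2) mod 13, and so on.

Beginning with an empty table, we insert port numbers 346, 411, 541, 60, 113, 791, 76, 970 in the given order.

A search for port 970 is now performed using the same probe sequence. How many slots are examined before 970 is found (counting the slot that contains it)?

346 hashes to 3; slot 3 is free => place at 3.
411 hashes to 3; 3 taken => place at 4.
541 hashes to 3; 3,4 taken => place at 5.
60 hashes to 3; 3,4,5 taken => place at 6.
113 hashes to 8; slot 8 is free => place at 8.
791 hashes to 5; 5,6 taken => place at 7.
76 hashes to 5; 5,6,7,8 taken => place at 9.
970 hashes to 3; 3,4,5,6,7,8,9 taken => place at 10.
Table: [., ., ., 346, 411, 541, 60, 791, 113, 76, 970, ., .]
Lookup 970: h=3, probe 3,4,5,6,7,8,9,10 → found at 10.

8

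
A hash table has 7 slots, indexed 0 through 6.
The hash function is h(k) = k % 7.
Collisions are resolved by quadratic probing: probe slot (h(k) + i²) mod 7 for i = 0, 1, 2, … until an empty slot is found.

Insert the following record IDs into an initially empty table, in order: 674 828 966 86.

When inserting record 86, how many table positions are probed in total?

Insert 674: h=2, slot 2 empty => index 2.
Insert 828: h=2, slot 2 occupied => index 3.
Insert 966: h=0, slot 0 empty => index 0.
Insert 86: h=2, slots 2,3 occupied => index 6.
Table: [966, _, 674, 828, _, _, 86]

3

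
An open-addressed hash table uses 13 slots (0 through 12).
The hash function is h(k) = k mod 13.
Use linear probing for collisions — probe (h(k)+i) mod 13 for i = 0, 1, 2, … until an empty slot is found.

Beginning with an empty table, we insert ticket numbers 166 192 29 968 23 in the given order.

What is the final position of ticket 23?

12

Insert 166: h=10, slot 10 empty -> index 10.
Insert 192: h=10, slot 10 occupied -> index 11.
Insert 29: h=3, slot 3 empty -> index 3.
Insert 968: h=6, slot 6 empty -> index 6.
Insert 23: h=10, slots 10,11 occupied -> index 12.
Table: [—, —, —, 29, —, —, 968, —, —, —, 166, 192, 23]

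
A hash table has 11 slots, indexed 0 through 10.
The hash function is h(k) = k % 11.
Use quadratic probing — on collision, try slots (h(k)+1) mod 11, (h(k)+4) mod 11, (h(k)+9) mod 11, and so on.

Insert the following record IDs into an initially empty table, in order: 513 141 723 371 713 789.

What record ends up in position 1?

513: h=7 => slot 7
141: h=9 => slot 9
723: h=8 => slot 8
371: h=8, probe 8,9,1 => slot 1
713: h=9, probe 9,10 => slot 10
789: h=8, probe 8,9,1,6 => slot 6
Table: [∅, 371, ∅, ∅, ∅, ∅, 789, 513, 723, 141, 713]

371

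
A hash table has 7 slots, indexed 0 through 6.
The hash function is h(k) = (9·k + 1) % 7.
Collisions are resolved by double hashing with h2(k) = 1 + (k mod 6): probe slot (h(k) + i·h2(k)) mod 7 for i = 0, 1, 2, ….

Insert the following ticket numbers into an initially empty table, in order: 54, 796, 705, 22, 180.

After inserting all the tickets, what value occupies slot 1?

54 hashes to 4; slot 4 is free => place at 4.
796 hashes to 4, h2=5; 4 taken => place at 2.
705 hashes to 4, h2=4; 4 taken => place at 1.
22 hashes to 3; slot 3 is free => place at 3.
180 hashes to 4, h2=1; 4 taken => place at 5.
Table: [., 705, 796, 22, 54, 180, .]

705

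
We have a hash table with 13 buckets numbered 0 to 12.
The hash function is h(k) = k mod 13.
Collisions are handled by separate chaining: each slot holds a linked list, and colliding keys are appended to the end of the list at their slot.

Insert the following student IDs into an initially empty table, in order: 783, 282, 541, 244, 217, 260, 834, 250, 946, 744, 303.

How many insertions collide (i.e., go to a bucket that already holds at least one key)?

4

783 → bucket 3
282 → bucket 9
541 → bucket 8
244 → bucket 10
217 → bucket 9 (collision)
260 → bucket 0
834 → bucket 2
250 → bucket 3 (collision)
946 → bucket 10 (collision)
744 → bucket 3 (collision)
303 → bucket 4
Final buckets:
0: 260
1: .
2: 834
3: 783 -> 250 -> 744
4: 303
5: .
6: .
7: .
8: 541
9: 282 -> 217
10: 244 -> 946
11: .
12: .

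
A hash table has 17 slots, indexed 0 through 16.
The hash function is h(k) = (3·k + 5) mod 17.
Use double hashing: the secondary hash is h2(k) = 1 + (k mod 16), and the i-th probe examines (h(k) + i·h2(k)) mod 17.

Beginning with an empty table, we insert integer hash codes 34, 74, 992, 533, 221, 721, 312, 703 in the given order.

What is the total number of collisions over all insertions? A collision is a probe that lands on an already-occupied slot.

6

34: h=5 → slot 5
74: h=6 → slot 6
992: h=6, h2=1, probe 6,7 → slot 7
533: h=6, h2=6, probe 6,12 → slot 12
221: h=5, h2=14, probe 5,2 → slot 2
721: h=9 → slot 9
312: h=6, h2=9, probe 6,15 → slot 15
703: h=6, h2=16, probe 6,5,4 → slot 4
Table: [_, _, 221, _, 703, 34, 74, 992, _, 721, _, _, 533, _, _, 312, _]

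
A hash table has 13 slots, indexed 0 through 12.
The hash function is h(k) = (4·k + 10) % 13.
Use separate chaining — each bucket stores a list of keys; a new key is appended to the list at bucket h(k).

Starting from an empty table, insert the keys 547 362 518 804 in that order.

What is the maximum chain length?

3

Insert 547: h=1, bucket 1 empty -> new chain.
Insert 362: h=2, bucket 2 empty -> new chain.
Insert 518: h=2, bucket 2 nonempty -> append to chain.
Insert 804: h=2, bucket 2 nonempty -> append to chain.
Final buckets:
0: .
1: 547
2: 362 -> 518 -> 804
3: .
4: .
5: .
6: .
7: .
8: .
9: .
10: .
11: .
12: .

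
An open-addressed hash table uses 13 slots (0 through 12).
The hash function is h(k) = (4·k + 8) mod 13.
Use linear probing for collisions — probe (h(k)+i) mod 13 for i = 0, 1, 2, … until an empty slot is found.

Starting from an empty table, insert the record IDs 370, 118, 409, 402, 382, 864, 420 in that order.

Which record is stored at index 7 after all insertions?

370: h=6 => slot 6
118: h=12 => slot 12
409: h=6, probe 6,7 => slot 7
402: h=4 => slot 4
382: h=2 => slot 2
864: h=6, probe 6,7,8 => slot 8
420: h=11 => slot 11
Table: [∅, ∅, 382, ∅, 402, ∅, 370, 409, 864, ∅, ∅, 420, 118]

409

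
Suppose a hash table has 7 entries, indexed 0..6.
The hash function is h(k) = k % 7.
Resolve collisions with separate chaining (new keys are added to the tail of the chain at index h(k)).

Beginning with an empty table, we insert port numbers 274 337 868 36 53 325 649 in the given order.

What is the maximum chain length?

Insert 274: h=1, bucket 1 empty → new chain.
Insert 337: h=1, bucket 1 nonempty → append to chain.
Insert 868: h=0, bucket 0 empty → new chain.
Insert 36: h=1, bucket 1 nonempty → append to chain.
Insert 53: h=4, bucket 4 empty → new chain.
Insert 325: h=3, bucket 3 empty → new chain.
Insert 649: h=5, bucket 5 empty → new chain.
Final buckets:
0: 868
1: 274 -> 337 -> 36
2: .
3: 325
4: 53
5: 649
6: .

3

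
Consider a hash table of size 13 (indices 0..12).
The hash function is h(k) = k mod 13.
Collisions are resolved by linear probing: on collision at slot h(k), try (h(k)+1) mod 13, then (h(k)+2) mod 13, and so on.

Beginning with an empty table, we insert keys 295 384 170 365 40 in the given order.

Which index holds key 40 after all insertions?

3

295: h=9 → slot 9
384: h=7 → slot 7
170: h=1 → slot 1
365: h=1, probe 1,2 → slot 2
40: h=1, probe 1,2,3 → slot 3
Table: [-, 170, 365, 40, -, -, -, 384, -, 295, -, -, -]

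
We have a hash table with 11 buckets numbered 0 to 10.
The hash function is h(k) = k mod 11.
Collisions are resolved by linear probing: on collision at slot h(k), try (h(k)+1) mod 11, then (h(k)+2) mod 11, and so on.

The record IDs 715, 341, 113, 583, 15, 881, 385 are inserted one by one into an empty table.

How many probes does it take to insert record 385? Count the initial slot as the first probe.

715: h=0 -> slot 0
341: h=0, probe 0,1 -> slot 1
113: h=3 -> slot 3
583: h=0, probe 0,1,2 -> slot 2
15: h=4 -> slot 4
881: h=1, probe 1,2,3,4,5 -> slot 5
385: h=0, probe 0,1,2,3,4,5,6 -> slot 6
Table: [715, 341, 583, 113, 15, 881, 385, —, —, —, —]

7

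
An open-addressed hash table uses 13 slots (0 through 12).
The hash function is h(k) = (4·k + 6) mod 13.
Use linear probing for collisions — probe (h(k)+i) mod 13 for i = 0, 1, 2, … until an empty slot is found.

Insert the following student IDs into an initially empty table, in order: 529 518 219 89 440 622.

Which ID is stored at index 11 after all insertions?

518

Insert 529: h=3, slot 3 empty → index 3.
Insert 518: h=11, slot 11 empty → index 11.
Insert 219: h=11, slot 11 occupied → index 12.
Insert 89: h=11, slots 11,12 occupied → index 0.
Insert 440: h=11, slots 11,12,0 occupied → index 1.
Insert 622: h=11, slots 11,12,0,1 occupied → index 2.
Table: [89, 440, 622, 529, _, _, _, _, _, _, _, 518, 219]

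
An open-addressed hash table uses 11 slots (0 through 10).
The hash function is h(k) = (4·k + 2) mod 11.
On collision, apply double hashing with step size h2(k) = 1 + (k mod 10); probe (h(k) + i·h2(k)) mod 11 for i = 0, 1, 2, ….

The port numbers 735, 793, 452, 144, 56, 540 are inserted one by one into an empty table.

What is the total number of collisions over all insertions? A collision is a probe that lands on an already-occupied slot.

Insert 735: h=5, slot 5 empty => index 5.
Insert 793: h=6, slot 6 empty => index 6.
Insert 452: h=6, h2=3, slot 6 occupied => index 9.
Insert 144: h=6, h2=5, slot 6 occupied => index 0.
Insert 56: h=6, h2=7, slot 6 occupied => index 2.
Insert 540: h=6, h2=1, slot 6 occupied => index 7.
Table: [144, _, 56, _, _, 735, 793, 540, _, 452, _]

4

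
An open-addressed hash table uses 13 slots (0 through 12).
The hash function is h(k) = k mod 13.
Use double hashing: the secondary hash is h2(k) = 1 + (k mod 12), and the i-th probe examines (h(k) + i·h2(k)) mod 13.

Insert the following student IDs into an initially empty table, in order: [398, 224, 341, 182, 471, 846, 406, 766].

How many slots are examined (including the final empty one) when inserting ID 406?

3

398: h=8 → slot 8
224: h=3 → slot 3
341: h=3, h2=6, probe 3,9 → slot 9
182: h=0 → slot 0
471: h=3, h2=4, probe 3,7 → slot 7
846: h=1 → slot 1
406: h=3, h2=11, probe 3,1,12 → slot 12
766: h=12, h2=11, probe 12,10 → slot 10
Table: [182, 846, —, 224, —, —, —, 471, 398, 341, 766, —, 406]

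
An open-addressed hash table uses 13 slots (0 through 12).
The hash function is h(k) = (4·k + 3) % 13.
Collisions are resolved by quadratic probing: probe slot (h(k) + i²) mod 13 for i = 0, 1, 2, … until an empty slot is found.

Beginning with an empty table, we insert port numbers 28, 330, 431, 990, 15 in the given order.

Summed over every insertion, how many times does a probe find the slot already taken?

6

28 hashes to 11; slot 11 is free => place at 11.
330 hashes to 10; slot 10 is free => place at 10.
431 hashes to 11; 11 taken => place at 12.
990 hashes to 11; 11,12 taken => place at 2.
15 hashes to 11; 11,12,2 taken => place at 7.
Table: [., ., 990, ., ., ., ., 15, ., ., 330, 28, 431]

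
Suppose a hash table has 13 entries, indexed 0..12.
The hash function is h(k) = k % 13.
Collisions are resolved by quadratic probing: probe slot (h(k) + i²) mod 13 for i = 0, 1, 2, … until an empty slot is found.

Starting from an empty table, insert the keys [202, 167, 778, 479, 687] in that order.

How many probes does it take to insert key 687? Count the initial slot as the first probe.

202: h=7 -> slot 7
167: h=11 -> slot 11
778: h=11, probe 11,12 -> slot 12
479: h=11, probe 11,12,2 -> slot 2
687: h=11, probe 11,12,2,7,1 -> slot 1
Table: [∅, 687, 479, ∅, ∅, ∅, ∅, 202, ∅, ∅, ∅, 167, 778]

5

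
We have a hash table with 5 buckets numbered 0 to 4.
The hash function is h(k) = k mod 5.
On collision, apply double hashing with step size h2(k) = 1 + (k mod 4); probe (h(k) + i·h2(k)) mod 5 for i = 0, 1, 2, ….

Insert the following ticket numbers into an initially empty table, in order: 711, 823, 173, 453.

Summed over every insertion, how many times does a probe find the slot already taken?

711: h=1 → slot 1
823: h=3 → slot 3
173: h=3, h2=2, probe 3,0 → slot 0
453: h=3, h2=2, probe 3,0,2 → slot 2
Table: [173, 711, 453, 823, -]

3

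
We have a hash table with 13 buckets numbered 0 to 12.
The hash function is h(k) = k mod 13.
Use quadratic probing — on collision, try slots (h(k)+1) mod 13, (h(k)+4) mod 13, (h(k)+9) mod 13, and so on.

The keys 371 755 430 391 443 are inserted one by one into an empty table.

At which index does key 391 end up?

5

371 hashes to 7; slot 7 is free -> place at 7.
755 hashes to 1; slot 1 is free -> place at 1.
430 hashes to 1; 1 taken -> place at 2.
391 hashes to 1; 1,2 taken -> place at 5.
443 hashes to 1; 1,2,5 taken -> place at 10.
Table: [-, 755, 430, -, -, 391, -, 371, -, -, 443, -, -]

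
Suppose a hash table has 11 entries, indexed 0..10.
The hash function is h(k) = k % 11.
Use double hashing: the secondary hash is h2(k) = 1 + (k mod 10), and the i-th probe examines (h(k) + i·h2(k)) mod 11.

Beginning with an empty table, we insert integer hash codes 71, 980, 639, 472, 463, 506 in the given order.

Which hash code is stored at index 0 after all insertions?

639

Insert 71: h=5, slot 5 empty -> index 5.
Insert 980: h=1, slot 1 empty -> index 1.
Insert 639: h=1, h2=10, slot 1 occupied -> index 0.
Insert 472: h=10, slot 10 empty -> index 10.
Insert 463: h=1, h2=4, slots 1,5 occupied -> index 9.
Insert 506: h=0, h2=7, slot 0 occupied -> index 7.
Table: [639, 980, —, —, —, 71, —, 506, —, 463, 472]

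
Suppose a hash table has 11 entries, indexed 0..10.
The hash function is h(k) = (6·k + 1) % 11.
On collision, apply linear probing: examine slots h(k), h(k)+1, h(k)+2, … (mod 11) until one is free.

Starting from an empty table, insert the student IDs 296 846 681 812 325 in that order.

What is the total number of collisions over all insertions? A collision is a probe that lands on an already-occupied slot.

3

Insert 296: h=6, slot 6 empty -> index 6.
Insert 846: h=6, slot 6 occupied -> index 7.
Insert 681: h=6, slots 6,7 occupied -> index 8.
Insert 812: h=0, slot 0 empty -> index 0.
Insert 325: h=4, slot 4 empty -> index 4.
Table: [812, ∅, ∅, ∅, 325, ∅, 296, 846, 681, ∅, ∅]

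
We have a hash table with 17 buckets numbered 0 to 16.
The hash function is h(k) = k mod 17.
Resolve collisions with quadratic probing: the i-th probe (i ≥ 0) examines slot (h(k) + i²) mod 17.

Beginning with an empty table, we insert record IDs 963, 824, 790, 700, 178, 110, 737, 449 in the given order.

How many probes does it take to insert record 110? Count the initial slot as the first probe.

4

963: h=11 -> slot 11
824: h=8 -> slot 8
790: h=8, probe 8,9 -> slot 9
700: h=3 -> slot 3
178: h=8, probe 8,9,12 -> slot 12
110: h=8, probe 8,9,12,0 -> slot 0
737: h=6 -> slot 6
449: h=7 -> slot 7
Table: [110, -, -, 700, -, -, 737, 449, 824, 790, -, 963, 178, -, -, -, -]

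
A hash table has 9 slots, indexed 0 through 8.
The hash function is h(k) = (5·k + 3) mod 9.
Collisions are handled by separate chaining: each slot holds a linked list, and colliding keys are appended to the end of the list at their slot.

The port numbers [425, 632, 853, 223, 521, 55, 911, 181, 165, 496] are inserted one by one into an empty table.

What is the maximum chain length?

Insert 425: h=4, bucket 4 empty -> new chain.
Insert 632: h=4, bucket 4 nonempty -> append to chain.
Insert 853: h=2, bucket 2 empty -> new chain.
Insert 223: h=2, bucket 2 nonempty -> append to chain.
Insert 521: h=7, bucket 7 empty -> new chain.
Insert 55: h=8, bucket 8 empty -> new chain.
Insert 911: h=4, bucket 4 nonempty -> append to chain.
Insert 181: h=8, bucket 8 nonempty -> append to chain.
Insert 165: h=0, bucket 0 empty -> new chain.
Insert 496: h=8, bucket 8 nonempty -> append to chain.
Final buckets:
0: 165
1: ∅
2: 853 -> 223
3: ∅
4: 425 -> 632 -> 911
5: ∅
6: ∅
7: 521
8: 55 -> 181 -> 496

3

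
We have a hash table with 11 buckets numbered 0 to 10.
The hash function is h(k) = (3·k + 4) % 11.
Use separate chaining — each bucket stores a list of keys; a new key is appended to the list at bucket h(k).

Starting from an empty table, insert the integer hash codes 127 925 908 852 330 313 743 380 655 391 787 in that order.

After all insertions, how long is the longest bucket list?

127 -> bucket 0
925 -> bucket 7
908 -> bucket 0 (collision)
852 -> bucket 8
330 -> bucket 4
313 -> bucket 8 (collision)
743 -> bucket 0 (collision)
380 -> bucket 0 (collision)
655 -> bucket 0 (collision)
391 -> bucket 0 (collision)
787 -> bucket 0 (collision)
Final buckets:
0: 127 -> 908 -> 743 -> 380 -> 655 -> 391 -> 787
1: ∅
2: ∅
3: ∅
4: 330
5: ∅
6: ∅
7: 925
8: 852 -> 313
9: ∅
10: ∅

7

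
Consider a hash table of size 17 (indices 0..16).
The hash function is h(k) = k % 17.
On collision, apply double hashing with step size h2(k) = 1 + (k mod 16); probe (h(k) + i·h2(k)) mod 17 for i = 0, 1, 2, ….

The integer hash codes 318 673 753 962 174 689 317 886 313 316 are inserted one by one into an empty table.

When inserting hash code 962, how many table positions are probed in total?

318 hashes to 12; slot 12 is free => place at 12.
673 hashes to 10; slot 10 is free => place at 10.
753 hashes to 5; slot 5 is free => place at 5.
962 hashes to 10, h2=3; 10 taken => place at 13.
174 hashes to 4; slot 4 is free => place at 4.
689 hashes to 9; slot 9 is free => place at 9.
317 hashes to 11; slot 11 is free => place at 11.
886 hashes to 2; slot 2 is free => place at 2.
313 hashes to 7; slot 7 is free => place at 7.
316 hashes to 10, h2=13; 10 taken => place at 6.
Table: [_, _, 886, _, 174, 753, 316, 313, _, 689, 673, 317, 318, 962, _, _, _]

2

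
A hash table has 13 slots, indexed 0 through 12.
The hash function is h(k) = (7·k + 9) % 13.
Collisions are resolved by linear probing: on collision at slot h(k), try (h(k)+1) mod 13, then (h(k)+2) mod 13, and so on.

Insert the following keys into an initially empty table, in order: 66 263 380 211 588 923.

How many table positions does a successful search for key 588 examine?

4

66: h=3 → slot 3
263: h=4 → slot 4
380: h=4, probe 4,5 → slot 5
211: h=4, probe 4,5,6 → slot 6
588: h=4, probe 4,5,6,7 → slot 7
923: h=9 → slot 9
Table: [∅, ∅, ∅, 66, 263, 380, 211, 588, ∅, 923, ∅, ∅, ∅]
Lookup 588: h=4, probe 4,5,6,7 → found at 7.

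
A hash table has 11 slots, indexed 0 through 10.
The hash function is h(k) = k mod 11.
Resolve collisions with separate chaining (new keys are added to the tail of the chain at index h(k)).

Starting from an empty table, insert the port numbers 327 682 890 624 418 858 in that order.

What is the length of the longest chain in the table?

Insert 327: h=8, bucket 8 empty -> new chain.
Insert 682: h=0, bucket 0 empty -> new chain.
Insert 890: h=10, bucket 10 empty -> new chain.
Insert 624: h=8, bucket 8 nonempty -> append to chain.
Insert 418: h=0, bucket 0 nonempty -> append to chain.
Insert 858: h=0, bucket 0 nonempty -> append to chain.
Final buckets:
0: 682 -> 418 -> 858
1: —
2: —
3: —
4: —
5: —
6: —
7: —
8: 327 -> 624
9: —
10: 890

3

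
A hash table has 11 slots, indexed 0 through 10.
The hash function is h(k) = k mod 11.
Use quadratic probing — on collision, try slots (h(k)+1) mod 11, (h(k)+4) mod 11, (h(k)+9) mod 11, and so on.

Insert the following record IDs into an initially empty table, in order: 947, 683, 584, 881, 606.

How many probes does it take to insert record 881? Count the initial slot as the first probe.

947: h=1 => slot 1
683: h=1, probe 1,2 => slot 2
584: h=1, probe 1,2,5 => slot 5
881: h=1, probe 1,2,5,10 => slot 10
606: h=1, probe 1,2,5,10,6 => slot 6
Table: [., 947, 683, ., ., 584, 606, ., ., ., 881]

4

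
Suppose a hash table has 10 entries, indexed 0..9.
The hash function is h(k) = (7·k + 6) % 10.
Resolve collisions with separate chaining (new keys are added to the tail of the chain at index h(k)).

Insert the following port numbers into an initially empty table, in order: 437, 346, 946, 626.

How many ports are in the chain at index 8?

3

Insert 437: h=5, bucket 5 empty → new chain.
Insert 346: h=8, bucket 8 empty → new chain.
Insert 946: h=8, bucket 8 nonempty → append to chain.
Insert 626: h=8, bucket 8 nonempty → append to chain.
Final buckets:
0: —
1: —
2: —
3: —
4: —
5: 437
6: —
7: —
8: 346 -> 946 -> 626
9: —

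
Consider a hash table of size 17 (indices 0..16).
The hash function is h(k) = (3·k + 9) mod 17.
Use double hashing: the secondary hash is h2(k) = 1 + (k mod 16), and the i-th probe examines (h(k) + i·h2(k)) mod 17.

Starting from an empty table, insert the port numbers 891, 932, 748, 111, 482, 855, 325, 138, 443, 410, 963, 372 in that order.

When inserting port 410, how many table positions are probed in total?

891: h=13 -> slot 13
932: h=0 -> slot 0
748: h=9 -> slot 9
111: h=2 -> slot 2
482: h=10 -> slot 10
855: h=7 -> slot 7
325: h=15 -> slot 15
138: h=15, h2=11, probe 15,9,3 -> slot 3
443: h=12 -> slot 12
410: h=15, h2=11, probe 15,9,3,14 -> slot 14
963: h=8 -> slot 8
372: h=3, h2=5, probe 3,8,13,1 -> slot 1
Table: [932, 372, 111, 138, —, —, —, 855, 963, 748, 482, —, 443, 891, 410, 325, —]

4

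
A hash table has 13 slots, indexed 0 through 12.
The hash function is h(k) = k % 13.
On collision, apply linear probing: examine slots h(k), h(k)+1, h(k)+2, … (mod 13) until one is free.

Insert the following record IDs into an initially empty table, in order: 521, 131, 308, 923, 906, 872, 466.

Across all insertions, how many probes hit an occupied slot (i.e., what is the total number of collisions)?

4

Insert 521: h=1, slot 1 empty => index 1.
Insert 131: h=1, slot 1 occupied => index 2.
Insert 308: h=9, slot 9 empty => index 9.
Insert 923: h=0, slot 0 empty => index 0.
Insert 906: h=9, slot 9 occupied => index 10.
Insert 872: h=1, slots 1,2 occupied => index 3.
Insert 466: h=11, slot 11 empty => index 11.
Table: [923, 521, 131, 872, ∅, ∅, ∅, ∅, ∅, 308, 906, 466, ∅]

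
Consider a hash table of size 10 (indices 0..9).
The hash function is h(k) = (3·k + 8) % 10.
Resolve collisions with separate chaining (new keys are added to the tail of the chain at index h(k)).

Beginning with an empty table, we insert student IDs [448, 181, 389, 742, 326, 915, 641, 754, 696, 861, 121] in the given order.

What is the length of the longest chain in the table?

4

Insert 448: h=2, bucket 2 empty → new chain.
Insert 181: h=1, bucket 1 empty → new chain.
Insert 389: h=5, bucket 5 empty → new chain.
Insert 742: h=4, bucket 4 empty → new chain.
Insert 326: h=6, bucket 6 empty → new chain.
Insert 915: h=3, bucket 3 empty → new chain.
Insert 641: h=1, bucket 1 nonempty → append to chain.
Insert 754: h=0, bucket 0 empty → new chain.
Insert 696: h=6, bucket 6 nonempty → append to chain.
Insert 861: h=1, bucket 1 nonempty → append to chain.
Insert 121: h=1, bucket 1 nonempty → append to chain.
Final buckets:
0: 754
1: 181 -> 641 -> 861 -> 121
2: 448
3: 915
4: 742
5: 389
6: 326 -> 696
7: —
8: —
9: —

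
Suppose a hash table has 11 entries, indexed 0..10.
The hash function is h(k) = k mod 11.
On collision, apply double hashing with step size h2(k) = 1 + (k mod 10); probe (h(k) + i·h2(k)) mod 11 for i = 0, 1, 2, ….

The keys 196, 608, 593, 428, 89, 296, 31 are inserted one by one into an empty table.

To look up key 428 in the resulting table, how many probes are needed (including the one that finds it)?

196 hashes to 9; slot 9 is free → place at 9.
608 hashes to 3; slot 3 is free → place at 3.
593 hashes to 10; slot 10 is free → place at 10.
428 hashes to 10, h2=9; 10 taken → place at 8.
89 hashes to 1; slot 1 is free → place at 1.
296 hashes to 10, h2=7; 10 taken → place at 6.
31 hashes to 9, h2=2; 9 taken → place at 0.
Table: [31, 89, —, 608, —, —, 296, —, 428, 196, 593]
Lookup 428: h=10, h2=9, probe 10,8 → found at 8.

2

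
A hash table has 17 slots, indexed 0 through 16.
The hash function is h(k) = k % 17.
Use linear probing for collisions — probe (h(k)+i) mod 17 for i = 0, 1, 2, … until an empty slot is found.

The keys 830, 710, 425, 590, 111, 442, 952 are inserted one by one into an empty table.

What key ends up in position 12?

590

830 hashes to 14; slot 14 is free => place at 14.
710 hashes to 13; slot 13 is free => place at 13.
425 hashes to 0; slot 0 is free => place at 0.
590 hashes to 12; slot 12 is free => place at 12.
111 hashes to 9; slot 9 is free => place at 9.
442 hashes to 0; 0 taken => place at 1.
952 hashes to 0; 0,1 taken => place at 2.
Table: [425, 442, 952, _, _, _, _, _, _, 111, _, _, 590, 710, 830, _, _]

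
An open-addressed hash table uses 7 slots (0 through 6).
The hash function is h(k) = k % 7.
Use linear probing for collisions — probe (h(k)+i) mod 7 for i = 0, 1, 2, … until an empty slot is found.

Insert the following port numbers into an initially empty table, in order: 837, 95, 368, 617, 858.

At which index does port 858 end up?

837 hashes to 4; slot 4 is free => place at 4.
95 hashes to 4; 4 taken => place at 5.
368 hashes to 4; 4,5 taken => place at 6.
617 hashes to 1; slot 1 is free => place at 1.
858 hashes to 4; 4,5,6 taken => place at 0.
Table: [858, 617, ., ., 837, 95, 368]

0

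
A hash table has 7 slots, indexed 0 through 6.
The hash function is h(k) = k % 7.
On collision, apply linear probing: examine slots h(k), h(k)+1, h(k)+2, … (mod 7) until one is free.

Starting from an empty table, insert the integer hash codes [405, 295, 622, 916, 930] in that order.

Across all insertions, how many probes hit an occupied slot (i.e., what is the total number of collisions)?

8

405: h=6 -> slot 6
295: h=1 -> slot 1
622: h=6, probe 6,0 -> slot 0
916: h=6, probe 6,0,1,2 -> slot 2
930: h=6, probe 6,0,1,2,3 -> slot 3
Table: [622, 295, 916, 930, ∅, ∅, 405]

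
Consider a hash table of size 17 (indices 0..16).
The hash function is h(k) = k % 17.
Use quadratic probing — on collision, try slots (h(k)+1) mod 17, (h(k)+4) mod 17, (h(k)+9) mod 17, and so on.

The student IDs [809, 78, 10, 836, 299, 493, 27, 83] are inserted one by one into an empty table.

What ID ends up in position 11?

809: h=10 -> slot 10
78: h=10, probe 10,11 -> slot 11
10: h=10, probe 10,11,14 -> slot 14
836: h=3 -> slot 3
299: h=10, probe 10,11,14,2 -> slot 2
493: h=0 -> slot 0
27: h=10, probe 10,11,14,2,9 -> slot 9
83: h=15 -> slot 15
Table: [493, ∅, 299, 836, ∅, ∅, ∅, ∅, ∅, 27, 809, 78, ∅, ∅, 10, 83, ∅]

78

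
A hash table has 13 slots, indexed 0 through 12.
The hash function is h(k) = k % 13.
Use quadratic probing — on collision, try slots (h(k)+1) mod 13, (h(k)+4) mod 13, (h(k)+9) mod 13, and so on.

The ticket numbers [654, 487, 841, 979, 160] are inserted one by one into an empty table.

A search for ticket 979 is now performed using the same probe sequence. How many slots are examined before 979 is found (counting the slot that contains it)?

654 hashes to 4; slot 4 is free -> place at 4.
487 hashes to 6; slot 6 is free -> place at 6.
841 hashes to 9; slot 9 is free -> place at 9.
979 hashes to 4; 4 taken -> place at 5.
160 hashes to 4; 4,5 taken -> place at 8.
Table: [-, -, -, -, 654, 979, 487, -, 160, 841, -, -, -]
Lookup 979: h=4, probe 4,5 → found at 5.

2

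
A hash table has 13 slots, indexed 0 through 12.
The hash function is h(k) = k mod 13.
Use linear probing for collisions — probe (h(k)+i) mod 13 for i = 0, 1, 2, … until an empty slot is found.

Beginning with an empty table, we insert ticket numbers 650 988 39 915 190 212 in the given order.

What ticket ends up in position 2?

Insert 650: h=0, slot 0 empty → index 0.
Insert 988: h=0, slot 0 occupied → index 1.
Insert 39: h=0, slots 0,1 occupied → index 2.
Insert 915: h=5, slot 5 empty → index 5.
Insert 190: h=8, slot 8 empty → index 8.
Insert 212: h=4, slot 4 empty → index 4.
Table: [650, 988, 39, -, 212, 915, -, -, 190, -, -, -, -]

39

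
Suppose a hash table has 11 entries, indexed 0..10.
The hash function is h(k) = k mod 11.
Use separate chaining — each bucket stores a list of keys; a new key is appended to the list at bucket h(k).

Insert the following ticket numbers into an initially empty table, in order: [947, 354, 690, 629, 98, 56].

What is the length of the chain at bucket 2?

2

Insert 947: h=1, bucket 1 empty → new chain.
Insert 354: h=2, bucket 2 empty → new chain.
Insert 690: h=8, bucket 8 empty → new chain.
Insert 629: h=2, bucket 2 nonempty → append to chain.
Insert 98: h=10, bucket 10 empty → new chain.
Insert 56: h=1, bucket 1 nonempty → append to chain.
Final buckets:
0: ∅
1: 947 -> 56
2: 354 -> 629
3: ∅
4: ∅
5: ∅
6: ∅
7: ∅
8: 690
9: ∅
10: 98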